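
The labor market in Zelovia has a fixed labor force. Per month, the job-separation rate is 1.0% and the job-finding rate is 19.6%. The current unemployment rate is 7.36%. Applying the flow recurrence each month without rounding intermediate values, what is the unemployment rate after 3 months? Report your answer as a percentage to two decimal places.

With a fixed labor force, u_{t+1} = u_t + s·(1−u_t) − f·u_t = u_t·(1−s−f) + s.
Here 1−s−f = 0.794 and s = 0.010.
u_1 = 0.073600 × 0.794 + 0.010 = 0.068438.
u_2 = 0.068438 × 0.794 + 0.010 = 0.064340.
u_3 = 0.064340 × 0.794 + 0.010 = 0.061086.

Unemployment rate after three months ≈ 6.11%.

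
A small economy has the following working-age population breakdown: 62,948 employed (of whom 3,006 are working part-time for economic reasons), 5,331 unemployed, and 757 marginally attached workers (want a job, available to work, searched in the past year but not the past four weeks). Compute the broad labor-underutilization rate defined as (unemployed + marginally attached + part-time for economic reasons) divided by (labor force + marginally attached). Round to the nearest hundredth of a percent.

Broad underutilization rate ≈ 13.17%.

Labor force = 62,948 + 5,331 = 68,279.
Numerator = 5,331 + 757 + 3,006 = 9,094.
Denominator = 68,279 + 757 = 69,036.
Broad rate = 9,094 / 69,036 = 13.17%.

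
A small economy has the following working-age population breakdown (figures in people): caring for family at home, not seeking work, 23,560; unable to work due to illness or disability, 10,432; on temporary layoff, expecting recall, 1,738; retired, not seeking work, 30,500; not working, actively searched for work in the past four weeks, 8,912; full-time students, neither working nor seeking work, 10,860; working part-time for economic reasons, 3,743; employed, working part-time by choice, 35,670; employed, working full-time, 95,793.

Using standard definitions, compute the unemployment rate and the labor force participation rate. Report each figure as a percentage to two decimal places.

Employed = 3,743 + 35,670 + 95,793 = 135,206 (anyone who worked, including part-time for economic reasons, counts as employed).
Unemployed = 1,738 + 8,912 = 10,650 (jobless and actively searching, or on temporary layoff).
Labor force = 135,206 + 10,650 = 145,856.
Not in labor force = 23,560 + 10,432 + 30,500 + 10,860 = 75,352 (those not working and not actively searching are outside the labor force).
Civilian working-age population = 145,856 + 75,352 = 221,208.
Unemployment rate = 10,650 / 145,856 = 7.30%.
Labor force participation rate = 145,856 / 221,208 = 65.94%.

Unemployment rate ≈ 7.30%; labor force participation rate ≈ 65.94%.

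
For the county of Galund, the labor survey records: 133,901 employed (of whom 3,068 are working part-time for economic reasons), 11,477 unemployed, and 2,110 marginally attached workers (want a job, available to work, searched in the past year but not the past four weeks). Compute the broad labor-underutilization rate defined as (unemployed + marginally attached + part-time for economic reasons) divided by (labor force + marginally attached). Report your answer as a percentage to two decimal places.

Labor force = 133,901 + 11,477 = 145,378.
Numerator = 11,477 + 2,110 + 3,068 = 16,655.
Denominator = 145,378 + 2,110 = 147,488.
Broad rate = 16,655 / 147,488 = 11.29%.

Broad underutilization rate ≈ 11.29%.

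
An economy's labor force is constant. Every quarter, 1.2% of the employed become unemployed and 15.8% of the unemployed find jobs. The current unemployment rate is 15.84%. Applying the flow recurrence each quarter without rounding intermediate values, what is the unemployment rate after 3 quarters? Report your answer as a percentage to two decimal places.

With a fixed labor force, u_{t+1} = u_t + s·(1−u_t) − f·u_t = u_t·(1−s−f) + s.
Here 1−s−f = 0.830 and s = 0.012.
u_1 = 0.158400 × 0.830 + 0.012 = 0.143472.
u_2 = 0.143472 × 0.830 + 0.012 = 0.131082.
u_3 = 0.131082 × 0.830 + 0.012 = 0.120798.

Unemployment rate after three quarters ≈ 12.08%.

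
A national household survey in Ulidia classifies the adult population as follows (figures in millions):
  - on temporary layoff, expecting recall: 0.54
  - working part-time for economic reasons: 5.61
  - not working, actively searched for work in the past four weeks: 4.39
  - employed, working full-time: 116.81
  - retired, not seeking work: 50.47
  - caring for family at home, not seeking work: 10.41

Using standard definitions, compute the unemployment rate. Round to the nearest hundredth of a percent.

Unemployment rate ≈ 3.87%.

Employed = 5.61 + 116.81 = 122.42 million (anyone who worked, including part-time for economic reasons, counts as employed).
Unemployed = 0.54 + 4.39 = 4.93 million (jobless and actively searching, or on temporary layoff).
Labor force = 122.42 + 4.93 = 127.35 million.
Unemployment rate = 4.93 / 127.35 = 3.87%.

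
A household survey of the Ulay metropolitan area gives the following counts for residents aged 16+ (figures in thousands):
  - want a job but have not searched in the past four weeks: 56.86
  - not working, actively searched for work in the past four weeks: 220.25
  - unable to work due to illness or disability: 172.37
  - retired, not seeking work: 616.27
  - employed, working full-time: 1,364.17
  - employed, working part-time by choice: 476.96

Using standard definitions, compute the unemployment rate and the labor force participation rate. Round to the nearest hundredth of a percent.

Unemployment rate ≈ 10.68%; labor force participation rate ≈ 70.91%.

Employed = 1,364.17 + 476.96 = 1,841.13 thousand.
Unemployed = 220.25 thousand.
Labor force = 1,841.13 + 220.25 = 2,061.38 thousand.
Not in labor force = 56.86 + 172.37 + 616.27 = 845.50 thousand (those not working and not actively searching are outside the labor force — including those who want a job but have given up searching).
Civilian working-age population = 2,061.38 + 845.50 = 2,906.88 thousand.
Unemployment rate = 220.25 / 2,061.38 = 10.68%.
Labor force participation rate = 2,061.38 / 2,906.88 = 70.91%.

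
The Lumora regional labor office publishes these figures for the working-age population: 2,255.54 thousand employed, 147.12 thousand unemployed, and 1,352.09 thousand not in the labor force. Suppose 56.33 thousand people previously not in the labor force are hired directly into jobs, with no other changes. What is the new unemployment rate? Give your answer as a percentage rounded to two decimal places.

New unemployment rate ≈ 5.98%.

Initially, labor force = 2,255.54 + 147.12 = 2,402.66 thousand, so u = 147.12/2,402.66 = 6.12%.
After the change, employed and labor force both rise by 56.33; unemployed unchanged → E = 2,311.87, U = 147.12, labor force = 2,458.99 thousand.
New unemployment rate = 147.12 / 2,458.99 = 5.98%.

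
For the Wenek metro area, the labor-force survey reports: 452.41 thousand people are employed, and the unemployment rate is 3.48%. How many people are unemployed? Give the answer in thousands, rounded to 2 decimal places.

Let U be the number unemployed. The labor force is E + U, and U/(E+U) = 0.0348.
So U = 0.0348 × 452.41 / (1 − 0.0348) = 15.7439 / 0.9652 ≈ 16.31 thousand.

About 16.31 thousand are unemployed.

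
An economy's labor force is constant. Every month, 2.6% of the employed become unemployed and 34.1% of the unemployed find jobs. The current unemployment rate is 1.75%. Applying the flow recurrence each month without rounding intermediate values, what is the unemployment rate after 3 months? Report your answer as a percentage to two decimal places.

With a fixed labor force, u_{t+1} = u_t + s·(1−u_t) − f·u_t = u_t·(1−s−f) + s.
Here 1−s−f = 0.633 and s = 0.026.
u_1 = 0.017500 × 0.633 + 0.026 = 0.037077.
u_2 = 0.037077 × 0.633 + 0.026 = 0.049470.
u_3 = 0.049470 × 0.633 + 0.026 = 0.057315.

Unemployment rate after three months ≈ 5.73%.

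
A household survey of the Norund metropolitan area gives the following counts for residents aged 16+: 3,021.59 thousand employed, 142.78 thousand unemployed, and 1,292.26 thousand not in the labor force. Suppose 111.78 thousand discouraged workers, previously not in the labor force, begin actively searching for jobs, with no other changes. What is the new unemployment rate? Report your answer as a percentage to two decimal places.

New unemployment rate ≈ 7.77%.

Initially, labor force = 3,021.59 + 142.78 = 3,164.37 thousand, so u = 142.78/3,164.37 = 4.51%.
After the change, unemployed and labor force both rise by 111.78 → E = 3,021.59, U = 254.56, labor force = 3,276.15 thousand.
New unemployment rate = 254.56 / 3,276.15 = 7.77%.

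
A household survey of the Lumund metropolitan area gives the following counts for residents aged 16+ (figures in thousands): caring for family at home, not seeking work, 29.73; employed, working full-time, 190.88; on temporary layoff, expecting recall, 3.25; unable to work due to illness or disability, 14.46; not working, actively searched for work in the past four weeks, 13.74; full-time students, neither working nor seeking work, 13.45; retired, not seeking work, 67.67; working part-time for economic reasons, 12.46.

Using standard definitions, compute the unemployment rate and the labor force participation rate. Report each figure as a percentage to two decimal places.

Employed = 190.88 + 12.46 = 203.34 thousand (anyone who worked, including part-time for economic reasons, counts as employed).
Unemployed = 3.25 + 13.74 = 16.99 thousand (jobless and actively searching, or on temporary layoff).
Labor force = 203.34 + 16.99 = 220.33 thousand.
Not in labor force = 29.73 + 14.46 + 13.45 + 67.67 = 125.31 thousand (those not working and not actively searching are outside the labor force).
Civilian working-age population = 220.33 + 125.31 = 345.64 thousand.
Unemployment rate = 16.99 / 220.33 = 7.71%.
Labor force participation rate = 220.33 / 345.64 = 63.75%.

Unemployment rate ≈ 7.71%; labor force participation rate ≈ 63.75%.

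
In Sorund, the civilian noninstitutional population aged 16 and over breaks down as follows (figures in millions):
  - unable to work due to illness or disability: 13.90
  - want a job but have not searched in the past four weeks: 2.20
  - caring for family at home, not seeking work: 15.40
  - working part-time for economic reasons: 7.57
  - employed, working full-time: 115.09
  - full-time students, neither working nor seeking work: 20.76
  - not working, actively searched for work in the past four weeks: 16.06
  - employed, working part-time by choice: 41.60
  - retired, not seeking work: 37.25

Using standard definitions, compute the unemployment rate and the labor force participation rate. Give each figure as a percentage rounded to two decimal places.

Employed = 7.57 + 115.09 + 41.60 = 164.26 million (anyone who worked, including part-time for economic reasons, counts as employed).
Unemployed = 16.06 million.
Labor force = 164.26 + 16.06 = 180.32 million.
Not in labor force = 13.90 + 2.20 + 15.40 + 20.76 + 37.25 = 89.51 million (those not working and not actively searching are outside the labor force — including those who want a job but have given up searching).
Civilian working-age population = 180.32 + 89.51 = 269.83 million.
Unemployment rate = 16.06 / 180.32 = 8.91%.
Labor force participation rate = 180.32 / 269.83 = 66.83%.

Unemployment rate ≈ 8.91%; labor force participation rate ≈ 66.83%.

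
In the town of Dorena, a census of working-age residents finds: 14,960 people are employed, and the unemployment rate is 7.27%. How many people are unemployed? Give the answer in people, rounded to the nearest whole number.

About 1,173 are unemployed.

Let U be the number unemployed. The labor force is E + U, and U/(E+U) = 0.0727.
So U = 0.0727 × 14,960 / (1 − 0.0727) = 1087.59 / 0.9273 ≈ 1,173.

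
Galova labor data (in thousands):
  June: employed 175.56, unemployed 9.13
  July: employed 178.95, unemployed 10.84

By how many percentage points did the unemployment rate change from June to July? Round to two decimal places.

June: labor force = 175.56 + 9.13 = 184.69; u = 9.13/184.69 = 4.94%.
July: labor force = 178.95 + 10.84 = 189.79; u = 10.84/189.79 = 5.71%.
Change = 5.71% − 4.94% = +0.77 pp.

The unemployment rate changed by +0.77 percentage points.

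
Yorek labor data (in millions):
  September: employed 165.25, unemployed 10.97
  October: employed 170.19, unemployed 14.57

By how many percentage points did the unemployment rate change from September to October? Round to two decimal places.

September: labor force = 165.25 + 10.97 = 176.22; u = 10.97/176.22 = 6.23%.
October: labor force = 170.19 + 14.57 = 184.76; u = 14.57/184.76 = 7.89%.
Change = 7.89% − 6.23% = +1.66 pp.

The unemployment rate changed by +1.66 percentage points.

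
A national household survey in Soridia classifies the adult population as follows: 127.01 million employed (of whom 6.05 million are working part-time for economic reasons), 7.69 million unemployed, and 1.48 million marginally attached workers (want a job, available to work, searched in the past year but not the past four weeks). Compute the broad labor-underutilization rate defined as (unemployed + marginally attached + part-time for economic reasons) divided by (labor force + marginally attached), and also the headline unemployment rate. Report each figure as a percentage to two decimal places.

Broad underutilization rate ≈ 11.18%; headline unemployment rate ≈ 5.71%.

Labor force = 127.01 + 7.69 = 134.70 million.
Numerator = 7.69 + 1.48 + 6.05 = 15.22 million.
Denominator = 134.70 + 1.48 = 136.18 million.
Broad rate = 15.22 / 136.18 = 11.18%.
Headline unemployment rate = 7.69 / 134.70 = 5.71%.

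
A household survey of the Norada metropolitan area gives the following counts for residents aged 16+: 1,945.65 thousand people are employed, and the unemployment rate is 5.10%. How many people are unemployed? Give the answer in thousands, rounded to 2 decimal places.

About 104.56 thousand are unemployed.

Let U be the number unemployed. The labor force is E + U, and U/(E+U) = 0.0510.
So U = 0.0510 × 1,945.65 / (1 − 0.0510) = 99.2281 / 0.9490 ≈ 104.56 thousand.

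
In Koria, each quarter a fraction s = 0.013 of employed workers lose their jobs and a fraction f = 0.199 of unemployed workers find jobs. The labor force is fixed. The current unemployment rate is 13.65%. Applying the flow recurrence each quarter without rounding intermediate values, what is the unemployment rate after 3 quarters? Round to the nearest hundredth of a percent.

With a fixed labor force, u_{t+1} = u_t + s·(1−u_t) − f·u_t = u_t·(1−s−f) + s.
Here 1−s−f = 0.788 and s = 0.013.
u_1 = 0.136500 × 0.788 + 0.013 = 0.120562.
u_2 = 0.120562 × 0.788 + 0.013 = 0.108003.
u_3 = 0.108003 × 0.788 + 0.013 = 0.098106.

Unemployment rate after three quarters ≈ 9.81%.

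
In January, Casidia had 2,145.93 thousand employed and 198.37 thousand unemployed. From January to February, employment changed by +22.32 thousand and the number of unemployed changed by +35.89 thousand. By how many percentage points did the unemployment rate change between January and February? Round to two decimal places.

The unemployment rate changed by +1.29 percentage points.

January: labor force = 2,145.93 + 198.37 = 2,344.30; u = 198.37/2,344.30 = 8.46%.
February: labor force = 2,168.25 + 234.26 = 2,402.51; u = 234.26/2,402.51 = 9.75%.
Change = 9.75% − 8.46% = +1.29 pp.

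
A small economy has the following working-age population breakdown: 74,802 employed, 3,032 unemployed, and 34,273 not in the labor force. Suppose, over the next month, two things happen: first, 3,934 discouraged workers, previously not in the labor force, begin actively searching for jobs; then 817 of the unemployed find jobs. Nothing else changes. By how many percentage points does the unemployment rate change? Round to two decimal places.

Initially, labor force = 74,802 + 3,032 = 77,834, so u = 3,032/77,834 = 3.90%.
After the first change, unemployed and labor force both rise by 3,934 → E = 74,802, U = 6,966, labor force = 81,768.
After the second change, unemployed falls and employed rises by 817; labor force unchanged → E = 75,619, U = 6,149, labor force = 81,768.
New unemployment rate = 6,149 / 81,768 = 7.52%.
Change = 7.52% − 3.90% = +3.62 percentage points.

The unemployment rate changes by +3.62 percentage points.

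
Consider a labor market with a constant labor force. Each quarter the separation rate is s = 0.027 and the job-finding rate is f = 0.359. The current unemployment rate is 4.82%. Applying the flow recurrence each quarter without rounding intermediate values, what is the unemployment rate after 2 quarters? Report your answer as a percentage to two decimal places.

With a fixed labor force, u_{t+1} = u_t + s·(1−u_t) − f·u_t = u_t·(1−s−f) + s.
Here 1−s−f = 0.614 and s = 0.027.
u_1 = 0.048200 × 0.614 + 0.027 = 0.056595.
u_2 = 0.056595 × 0.614 + 0.027 = 0.061749.

Unemployment rate after two quarters ≈ 6.17%.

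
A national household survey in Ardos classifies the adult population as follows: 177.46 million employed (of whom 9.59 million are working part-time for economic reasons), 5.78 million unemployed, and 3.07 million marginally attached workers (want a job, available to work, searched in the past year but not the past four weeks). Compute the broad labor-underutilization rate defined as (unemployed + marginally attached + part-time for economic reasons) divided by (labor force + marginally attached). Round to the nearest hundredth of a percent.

Broad underutilization rate ≈ 9.90%.

Labor force = 177.46 + 5.78 = 183.24 million.
Numerator = 5.78 + 3.07 + 9.59 = 18.44 million.
Denominator = 183.24 + 3.07 = 186.31 million.
Broad rate = 18.44 / 186.31 = 9.90%.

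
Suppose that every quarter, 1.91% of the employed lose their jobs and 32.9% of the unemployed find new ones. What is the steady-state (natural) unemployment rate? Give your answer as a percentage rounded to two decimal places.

At steady state the flows balance: s·E = f·U, so U/(E+U) = s/(s+f).
u* = 1.91 / (1.91 + 32.9) = 1.91 / 34.81 = 5.49%.

Steady-state unemployment rate ≈ 5.49%.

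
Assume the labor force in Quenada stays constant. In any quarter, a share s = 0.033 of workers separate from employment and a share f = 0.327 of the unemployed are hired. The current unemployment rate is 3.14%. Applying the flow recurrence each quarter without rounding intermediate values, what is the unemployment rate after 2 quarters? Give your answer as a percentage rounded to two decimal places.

Unemployment rate after two quarters ≈ 6.70%.

With a fixed labor force, u_{t+1} = u_t + s·(1−u_t) − f·u_t = u_t·(1−s−f) + s.
Here 1−s−f = 0.640 and s = 0.033.
u_1 = 0.031400 × 0.640 + 0.033 = 0.053096.
u_2 = 0.053096 × 0.640 + 0.033 = 0.066981.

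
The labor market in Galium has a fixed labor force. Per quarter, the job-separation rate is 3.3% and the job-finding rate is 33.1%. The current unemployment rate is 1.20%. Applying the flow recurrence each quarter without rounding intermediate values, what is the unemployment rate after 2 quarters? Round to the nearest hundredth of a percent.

Unemployment rate after two quarters ≈ 5.88%.

With a fixed labor force, u_{t+1} = u_t + s·(1−u_t) − f·u_t = u_t·(1−s−f) + s.
Here 1−s−f = 0.636 and s = 0.033.
u_1 = 0.012000 × 0.636 + 0.033 = 0.040632.
u_2 = 0.040632 × 0.636 + 0.033 = 0.058842.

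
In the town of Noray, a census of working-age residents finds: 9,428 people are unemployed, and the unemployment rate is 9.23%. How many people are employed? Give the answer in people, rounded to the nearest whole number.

Labor force = U / u = 9,428 / 0.0923 ≈ 102,145.
Employed = labor force − unemployed = 102,145 − 9,428 = 92,717.

About 92,717 are employed.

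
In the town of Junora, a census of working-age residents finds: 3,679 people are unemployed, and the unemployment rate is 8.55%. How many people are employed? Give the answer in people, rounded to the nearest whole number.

Labor force = U / u = 3,679 / 0.0855 ≈ 43,029.
Employed = labor force − unemployed = 43,029 − 3,679 = 39,350.

About 39,350 are employed.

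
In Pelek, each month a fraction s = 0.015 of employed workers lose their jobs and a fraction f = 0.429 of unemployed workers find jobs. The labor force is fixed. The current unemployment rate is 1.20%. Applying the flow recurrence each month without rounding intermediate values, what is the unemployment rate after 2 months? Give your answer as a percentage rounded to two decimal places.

Unemployment rate after two months ≈ 2.70%.

With a fixed labor force, u_{t+1} = u_t + s·(1−u_t) − f·u_t = u_t·(1−s−f) + s.
Here 1−s−f = 0.556 and s = 0.015.
u_1 = 0.012000 × 0.556 + 0.015 = 0.021672.
u_2 = 0.021672 × 0.556 + 0.015 = 0.027050.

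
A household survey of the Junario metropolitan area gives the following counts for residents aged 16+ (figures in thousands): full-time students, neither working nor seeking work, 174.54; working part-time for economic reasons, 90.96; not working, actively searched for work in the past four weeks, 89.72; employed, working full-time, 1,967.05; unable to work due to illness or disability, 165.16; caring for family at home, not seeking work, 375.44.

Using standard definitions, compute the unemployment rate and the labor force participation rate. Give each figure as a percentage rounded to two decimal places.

Employed = 90.96 + 1,967.05 = 2,058.01 thousand (anyone who worked, including part-time for economic reasons, counts as employed).
Unemployed = 89.72 thousand.
Labor force = 2,058.01 + 89.72 = 2,147.73 thousand.
Not in labor force = 174.54 + 165.16 + 375.44 = 715.14 thousand (those not working and not actively searching are outside the labor force).
Civilian working-age population = 2,147.73 + 715.14 = 2,862.87 thousand.
Unemployment rate = 89.72 / 2,147.73 = 4.18%.
Labor force participation rate = 2,147.73 / 2,862.87 = 75.02%.

Unemployment rate ≈ 4.18%; labor force participation rate ≈ 75.02%.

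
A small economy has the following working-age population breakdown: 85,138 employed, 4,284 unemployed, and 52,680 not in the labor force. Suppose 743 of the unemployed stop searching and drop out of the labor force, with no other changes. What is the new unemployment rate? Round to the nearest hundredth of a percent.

Initially, labor force = 85,138 + 4,284 = 89,422, so u = 4,284/89,422 = 4.79%.
After the change, unemployed and labor force both fall by 743 → E = 85,138, U = 3,541, labor force = 88,679.
New unemployment rate = 3,541 / 88,679 = 3.99%.

New unemployment rate ≈ 3.99%.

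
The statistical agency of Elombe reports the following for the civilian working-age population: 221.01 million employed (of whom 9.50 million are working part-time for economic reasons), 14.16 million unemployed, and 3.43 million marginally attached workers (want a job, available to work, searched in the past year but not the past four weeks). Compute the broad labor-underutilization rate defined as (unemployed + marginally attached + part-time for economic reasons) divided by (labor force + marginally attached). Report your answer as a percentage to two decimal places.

Labor force = 221.01 + 14.16 = 235.17 million.
Numerator = 14.16 + 3.43 + 9.50 = 27.09 million.
Denominator = 235.17 + 3.43 = 238.60 million.
Broad rate = 27.09 / 238.60 = 11.35%.

Broad underutilization rate ≈ 11.35%.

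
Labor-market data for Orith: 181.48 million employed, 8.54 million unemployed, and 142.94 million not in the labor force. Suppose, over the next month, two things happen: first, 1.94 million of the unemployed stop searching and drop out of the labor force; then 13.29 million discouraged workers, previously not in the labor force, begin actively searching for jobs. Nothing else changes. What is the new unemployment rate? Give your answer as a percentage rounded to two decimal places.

Initially, labor force = 181.48 + 8.54 = 190.02 million, so u = 8.54/190.02 = 4.49%.
After the first change, unemployed and labor force both fall by 1.94 → E = 181.48, U = 6.60, labor force = 188.08 million.
After the second change, unemployed and labor force both rise by 13.29 → E = 181.48, U = 19.89, labor force = 201.37 million.
New unemployment rate = 19.89 / 201.37 = 9.88%.

New unemployment rate ≈ 9.88%.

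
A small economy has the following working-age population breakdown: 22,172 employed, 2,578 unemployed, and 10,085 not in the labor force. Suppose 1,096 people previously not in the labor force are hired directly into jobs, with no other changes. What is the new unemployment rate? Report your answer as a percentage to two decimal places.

Initially, labor force = 22,172 + 2,578 = 24,750, so u = 2,578/24,750 = 10.42%.
After the change, employed and labor force both rise by 1,096; unemployed unchanged → E = 23,268, U = 2,578, labor force = 25,846.
New unemployment rate = 2,578 / 25,846 = 9.97%.

New unemployment rate ≈ 9.97%.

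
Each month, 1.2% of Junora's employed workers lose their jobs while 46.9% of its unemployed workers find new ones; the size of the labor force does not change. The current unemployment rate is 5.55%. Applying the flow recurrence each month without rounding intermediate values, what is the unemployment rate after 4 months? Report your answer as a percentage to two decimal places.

Unemployment rate after four months ≈ 2.72%.

With a fixed labor force, u_{t+1} = u_t + s·(1−u_t) − f·u_t = u_t·(1−s−f) + s.
Here 1−s−f = 0.519 and s = 0.012.
u_1 = 0.055500 × 0.519 + 0.012 = 0.040805.
u_2 = 0.040805 × 0.519 + 0.012 = 0.033178.
u_3 = 0.033178 × 0.519 + 0.012 = 0.029219.
u_4 = 0.029219 × 0.519 + 0.012 = 0.027165.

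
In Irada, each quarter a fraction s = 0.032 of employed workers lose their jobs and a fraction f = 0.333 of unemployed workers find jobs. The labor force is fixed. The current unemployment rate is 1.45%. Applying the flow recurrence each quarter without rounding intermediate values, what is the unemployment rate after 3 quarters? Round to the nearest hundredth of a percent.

Unemployment rate after three quarters ≈ 6.89%.

With a fixed labor force, u_{t+1} = u_t + s·(1−u_t) − f·u_t = u_t·(1−s−f) + s.
Here 1−s−f = 0.635 and s = 0.032.
u_1 = 0.014500 × 0.635 + 0.032 = 0.041208.
u_2 = 0.041208 × 0.635 + 0.032 = 0.058167.
u_3 = 0.058167 × 0.635 + 0.032 = 0.068936.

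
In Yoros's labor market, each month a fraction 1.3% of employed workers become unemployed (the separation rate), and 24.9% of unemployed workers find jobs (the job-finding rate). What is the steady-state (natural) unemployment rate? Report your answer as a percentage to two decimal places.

At steady state the flows balance: s·E = f·U, so U/(E+U) = s/(s+f).
u* = 1.3 / (1.3 + 24.9) = 1.3 / 26.20 = 4.96%.

Steady-state unemployment rate ≈ 4.96%.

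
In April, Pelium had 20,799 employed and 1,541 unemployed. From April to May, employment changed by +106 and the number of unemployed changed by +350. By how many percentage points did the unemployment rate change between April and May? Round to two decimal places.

The unemployment rate changed by +1.40 percentage points.

April: labor force = 20,799 + 1,541 = 22,340; u = 1,541/22,340 = 6.90%.
May: labor force = 20,905 + 1,891 = 22,796; u = 1,891/22,796 = 8.30%.
Change = 8.30% − 6.90% = +1.40 pp.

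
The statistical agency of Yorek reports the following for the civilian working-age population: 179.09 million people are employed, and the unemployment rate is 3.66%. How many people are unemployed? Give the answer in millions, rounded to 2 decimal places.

Let U be the number unemployed. The labor force is E + U, and U/(E+U) = 0.0366.
So U = 0.0366 × 179.09 / (1 − 0.0366) = 6.5547 / 0.9634 ≈ 6.80 million.

About 6.80 million are unemployed.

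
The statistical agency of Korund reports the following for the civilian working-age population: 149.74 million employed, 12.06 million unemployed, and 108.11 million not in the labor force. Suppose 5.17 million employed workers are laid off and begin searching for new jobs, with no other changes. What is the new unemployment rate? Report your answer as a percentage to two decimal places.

New unemployment rate ≈ 10.65%.

Initially, labor force = 149.74 + 12.06 = 161.80 million, so u = 12.06/161.80 = 7.45%.
After the change, employed falls and unemployed rises by 5.17; labor force unchanged → E = 144.57, U = 17.23, labor force = 161.80 million.
New unemployment rate = 17.23 / 161.80 = 10.65%.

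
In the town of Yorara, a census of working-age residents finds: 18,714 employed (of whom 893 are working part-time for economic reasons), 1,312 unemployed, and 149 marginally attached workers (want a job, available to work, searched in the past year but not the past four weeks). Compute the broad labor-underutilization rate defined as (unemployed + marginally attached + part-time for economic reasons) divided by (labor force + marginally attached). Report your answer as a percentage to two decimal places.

Labor force = 18,714 + 1,312 = 20,026.
Numerator = 1,312 + 149 + 893 = 2,354.
Denominator = 20,026 + 149 = 20,175.
Broad rate = 2,354 / 20,175 = 11.67%.

Broad underutilization rate ≈ 11.67%.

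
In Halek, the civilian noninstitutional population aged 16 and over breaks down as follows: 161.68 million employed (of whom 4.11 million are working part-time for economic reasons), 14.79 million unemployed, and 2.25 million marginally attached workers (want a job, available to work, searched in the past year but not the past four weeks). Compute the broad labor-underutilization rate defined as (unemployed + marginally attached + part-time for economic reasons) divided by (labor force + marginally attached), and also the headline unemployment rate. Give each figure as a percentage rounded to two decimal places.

Labor force = 161.68 + 14.79 = 176.47 million.
Numerator = 14.79 + 2.25 + 4.11 = 21.15 million.
Denominator = 176.47 + 2.25 = 178.72 million.
Broad rate = 21.15 / 178.72 = 11.83%.
Headline unemployment rate = 14.79 / 176.47 = 8.38%.

Broad underutilization rate ≈ 11.83%; headline unemployment rate ≈ 8.38%.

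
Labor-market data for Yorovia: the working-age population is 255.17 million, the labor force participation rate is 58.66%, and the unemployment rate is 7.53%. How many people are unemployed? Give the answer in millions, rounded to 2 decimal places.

Labor force = 0.5866 × 255.17 = 149.68 million.
Unemployed = 0.0753 × 149.68 ≈ 11.27 million.

About 11.27 million are unemployed.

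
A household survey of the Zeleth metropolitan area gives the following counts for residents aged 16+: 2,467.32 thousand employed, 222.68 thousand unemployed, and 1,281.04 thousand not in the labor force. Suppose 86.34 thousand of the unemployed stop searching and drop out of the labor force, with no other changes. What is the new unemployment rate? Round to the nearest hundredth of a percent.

New unemployment rate ≈ 5.24%.

Initially, labor force = 2,467.32 + 222.68 = 2,690.00 thousand, so u = 222.68/2,690.00 = 8.28%.
After the change, unemployed and labor force both fall by 86.34 → E = 2,467.32, U = 136.34, labor force = 2,603.66 thousand.
New unemployment rate = 136.34 / 2,603.66 = 5.24%.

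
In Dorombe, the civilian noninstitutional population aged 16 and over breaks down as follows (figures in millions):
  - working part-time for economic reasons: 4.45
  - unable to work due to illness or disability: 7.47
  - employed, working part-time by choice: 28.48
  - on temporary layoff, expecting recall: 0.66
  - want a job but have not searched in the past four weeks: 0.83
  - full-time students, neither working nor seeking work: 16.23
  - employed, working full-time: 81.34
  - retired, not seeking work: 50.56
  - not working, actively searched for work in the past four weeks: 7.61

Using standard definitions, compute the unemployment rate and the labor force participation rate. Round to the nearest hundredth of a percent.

Unemployment rate ≈ 6.75%; labor force participation rate ≈ 62.00%.

Employed = 4.45 + 28.48 + 81.34 = 114.27 million (anyone who worked, including part-time for economic reasons, counts as employed).
Unemployed = 0.66 + 7.61 = 8.27 million (jobless and actively searching, or on temporary layoff).
Labor force = 114.27 + 8.27 = 122.54 million.
Not in labor force = 7.47 + 0.83 + 16.23 + 50.56 = 75.09 million (those not working and not actively searching are outside the labor force — including those who want a job but have given up searching).
Civilian working-age population = 122.54 + 75.09 = 197.63 million.
Unemployment rate = 8.27 / 122.54 = 6.75%.
Labor force participation rate = 122.54 / 197.63 = 62.00%.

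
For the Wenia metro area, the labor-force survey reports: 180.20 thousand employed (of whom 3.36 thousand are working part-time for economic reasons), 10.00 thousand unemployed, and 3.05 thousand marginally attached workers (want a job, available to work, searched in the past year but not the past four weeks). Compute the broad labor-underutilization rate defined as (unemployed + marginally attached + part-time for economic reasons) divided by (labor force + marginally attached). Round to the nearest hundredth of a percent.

Labor force = 180.20 + 10.00 = 190.20 thousand.
Numerator = 10.00 + 3.05 + 3.36 = 16.41 thousand.
Denominator = 190.20 + 3.05 = 193.25 thousand.
Broad rate = 16.41 / 193.25 = 8.49%.

Broad underutilization rate ≈ 8.49%.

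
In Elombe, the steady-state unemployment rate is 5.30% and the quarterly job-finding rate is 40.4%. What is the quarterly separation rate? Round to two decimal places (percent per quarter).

From u* = s/(s+f): s = u·f/(1−u).
s = 0.0530 × 40.4 / (1 − 0.0530) = 2.1412 / 0.9470 ≈ 2.26% per quarter.

Separation rate ≈ 2.26% per quarter.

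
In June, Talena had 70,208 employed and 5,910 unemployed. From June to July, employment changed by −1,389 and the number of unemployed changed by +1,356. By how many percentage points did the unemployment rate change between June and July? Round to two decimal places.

June: labor force = 70,208 + 5,910 = 76,118; u = 5,910/76,118 = 7.76%.
July: labor force = 68,819 + 7,266 = 76,085; u = 7,266/76,085 = 9.55%.
Change = 9.55% − 7.76% = +1.79 pp.

The unemployment rate changed by +1.79 percentage points.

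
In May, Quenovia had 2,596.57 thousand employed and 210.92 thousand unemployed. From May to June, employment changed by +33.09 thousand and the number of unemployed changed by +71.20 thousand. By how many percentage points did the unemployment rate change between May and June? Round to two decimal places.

The unemployment rate changed by +2.18 percentage points.

May: labor force = 2,596.57 + 210.92 = 2,807.49; u = 210.92/2,807.49 = 7.51%.
June: labor force = 2,629.66 + 282.12 = 2,911.78; u = 282.12/2,911.78 = 9.69%.
Change = 9.69% − 7.51% = +2.18 pp.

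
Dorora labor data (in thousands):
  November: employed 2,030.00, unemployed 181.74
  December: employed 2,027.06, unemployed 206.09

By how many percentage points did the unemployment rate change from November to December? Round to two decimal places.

The unemployment rate changed by +1.01 percentage points.

November: labor force = 2,030.00 + 181.74 = 2,211.74; u = 181.74/2,211.74 = 8.22%.
December: labor force = 2,027.06 + 206.09 = 2,233.15; u = 206.09/2,233.15 = 9.23%.
Change = 9.23% − 8.22% = +1.01 pp.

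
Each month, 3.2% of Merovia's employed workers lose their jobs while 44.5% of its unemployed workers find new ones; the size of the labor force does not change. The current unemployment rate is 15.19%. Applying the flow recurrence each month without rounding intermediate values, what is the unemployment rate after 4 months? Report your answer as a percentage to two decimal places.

Unemployment rate after four months ≈ 7.34%.

With a fixed labor force, u_{t+1} = u_t + s·(1−u_t) − f·u_t = u_t·(1−s−f) + s.
Here 1−s−f = 0.523 and s = 0.032.
u_1 = 0.151900 × 0.523 + 0.032 = 0.111444.
u_2 = 0.111444 × 0.523 + 0.032 = 0.090285.
u_3 = 0.090285 × 0.523 + 0.032 = 0.079219.
u_4 = 0.079219 × 0.523 + 0.032 = 0.073432.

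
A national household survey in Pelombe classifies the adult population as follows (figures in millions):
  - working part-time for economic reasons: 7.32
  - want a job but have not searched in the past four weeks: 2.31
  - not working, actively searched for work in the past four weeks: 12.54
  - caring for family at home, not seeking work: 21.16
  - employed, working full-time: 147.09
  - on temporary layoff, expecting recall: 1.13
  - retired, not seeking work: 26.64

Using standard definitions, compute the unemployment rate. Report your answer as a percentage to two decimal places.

Unemployment rate ≈ 8.13%.

Employed = 7.32 + 147.09 = 154.41 million (anyone who worked, including part-time for economic reasons, counts as employed).
Unemployed = 12.54 + 1.13 = 13.67 million (jobless and actively searching, or on temporary layoff).
Labor force = 154.41 + 13.67 = 168.08 million.
Unemployment rate = 13.67 / 168.08 = 8.13%.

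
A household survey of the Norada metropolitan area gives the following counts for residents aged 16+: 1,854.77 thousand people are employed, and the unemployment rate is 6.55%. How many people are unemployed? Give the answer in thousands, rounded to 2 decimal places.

About 130.00 thousand are unemployed.

Let U be the number unemployed. The labor force is E + U, and U/(E+U) = 0.0655.
So U = 0.0655 × 1,854.77 / (1 − 0.0655) = 121.4874 / 0.9345 ≈ 130.00 thousand.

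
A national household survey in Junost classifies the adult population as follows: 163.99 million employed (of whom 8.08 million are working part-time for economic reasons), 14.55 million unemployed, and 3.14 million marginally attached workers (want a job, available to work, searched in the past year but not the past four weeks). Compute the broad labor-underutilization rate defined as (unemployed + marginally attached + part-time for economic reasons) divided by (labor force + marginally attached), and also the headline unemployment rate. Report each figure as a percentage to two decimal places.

Broad underutilization rate ≈ 14.18%; headline unemployment rate ≈ 8.15%.

Labor force = 163.99 + 14.55 = 178.54 million.
Numerator = 14.55 + 3.14 + 8.08 = 25.77 million.
Denominator = 178.54 + 3.14 = 181.68 million.
Broad rate = 25.77 / 181.68 = 14.18%.
Headline unemployment rate = 14.55 / 178.54 = 8.15%.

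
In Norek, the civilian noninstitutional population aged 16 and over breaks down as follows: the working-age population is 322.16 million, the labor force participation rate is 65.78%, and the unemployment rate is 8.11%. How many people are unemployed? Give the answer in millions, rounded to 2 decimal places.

Labor force = 0.6578 × 322.16 = 211.92 million.
Unemployed = 0.0811 × 211.92 ≈ 17.19 million.

About 17.19 million are unemployed.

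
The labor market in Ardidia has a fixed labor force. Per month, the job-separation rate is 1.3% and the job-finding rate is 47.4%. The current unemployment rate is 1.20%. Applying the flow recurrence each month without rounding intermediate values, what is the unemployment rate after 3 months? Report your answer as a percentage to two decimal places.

With a fixed labor force, u_{t+1} = u_t + s·(1−u_t) − f·u_t = u_t·(1−s−f) + s.
Here 1−s−f = 0.513 and s = 0.013.
u_1 = 0.012000 × 0.513 + 0.013 = 0.019156.
u_2 = 0.019156 × 0.513 + 0.013 = 0.022827.
u_3 = 0.022827 × 0.513 + 0.013 = 0.024710.

Unemployment rate after three months ≈ 2.47%.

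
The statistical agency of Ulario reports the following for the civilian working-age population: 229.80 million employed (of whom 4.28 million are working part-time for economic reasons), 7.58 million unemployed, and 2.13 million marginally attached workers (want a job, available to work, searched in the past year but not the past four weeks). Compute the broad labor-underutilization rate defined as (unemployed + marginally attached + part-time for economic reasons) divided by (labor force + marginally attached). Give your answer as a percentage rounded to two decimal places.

Broad underutilization rate ≈ 5.84%.

Labor force = 229.80 + 7.58 = 237.38 million.
Numerator = 7.58 + 2.13 + 4.28 = 13.99 million.
Denominator = 237.38 + 2.13 = 239.51 million.
Broad rate = 13.99 / 239.51 = 5.84%.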